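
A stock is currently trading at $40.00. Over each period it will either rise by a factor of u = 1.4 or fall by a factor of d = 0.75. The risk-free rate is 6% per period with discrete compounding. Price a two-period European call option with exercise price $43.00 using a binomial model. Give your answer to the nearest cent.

$7.17

Risk-neutral probability p = (1 + 0.06 − 0.75)/(1.4 − 0.75) = 0.3100/0.6500 = 0.4769
Terminal stock prices: S_uu = 78.4, S_ud = 42, S_dd = 22.5
Terminal payoffs (S − K): max(35.4, 0) = 35.4, max(-1, 0) = 0, max(-20.5, 0) = 0
Node u (S = 56): V_u = 1/1.06·[0.4769·35.4000 + 0.5231·0.0000] = 15.9274
Node d (S = 30): V_d = 1/1.06·[0.4769·0.0000 + 0.5231·0.0000] = 0.0000
Node 0 (S = 40): V_0 = 1/1.06·[0.4769·15.9274 + 0.5231·0.0000] = 7.1662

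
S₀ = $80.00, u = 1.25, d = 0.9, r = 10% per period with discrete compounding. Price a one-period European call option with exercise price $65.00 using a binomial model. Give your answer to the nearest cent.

$20.91

Risk-neutral probability p = (1 + 0.1 − 0.9)/(1.25 − 0.9) = 0.2000/0.3500 = 0.5714
Terminal stock prices: S_u = 100, S_d = 72
Terminal payoffs (S − K): max(35, 0) = 35, max(7, 0) = 7
Node 0 (S = 80): V_0 = 1/1.1·[0.5714·35.0000 + 0.4286·7.0000] = 20.9091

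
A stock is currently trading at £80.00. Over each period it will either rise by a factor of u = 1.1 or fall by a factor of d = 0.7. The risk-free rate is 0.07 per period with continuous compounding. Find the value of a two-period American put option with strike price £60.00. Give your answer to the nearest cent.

Risk-neutral probability p = (e^0.07 − 0.7)/(1.1 − 0.7) = 0.3725/0.4000 = 0.9313
Terminal stock prices: S_uu = 96.8, S_ud = 61.6, S_dd = 39.2
Terminal payoffs (K − S): max(-36.8, 0) = 0, max(-1.6, 0) = 0, max(20.8, 0) = 20.8
Node u (S = 88): continuation = e^(−0.07)·[0.9313·0.0000 + 0.0687·0.0000] = 0.0000; exercise value = 0.0000 ≤ continuation, so V_u = 0.0000
Node d (S = 56): continuation = e^(−0.07)·[0.9313·0.0000 + 0.0687·20.8000] = 1.3329; exercise value = 4.0000 > continuation, so V_d = 4.0000 (exercise)
Node 0 (S = 80): continuation = e^(−0.07)·[0.9313·0.0000 + 0.0687·4.0000] = 0.2563; exercise value = 0.0000 ≤ continuation, so V_0 = 0.2563

£0.26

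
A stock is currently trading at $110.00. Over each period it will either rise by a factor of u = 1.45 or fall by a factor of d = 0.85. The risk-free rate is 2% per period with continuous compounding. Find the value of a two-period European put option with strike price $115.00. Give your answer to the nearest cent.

Risk-neutral probability p = (e^0.02 − 0.85)/(1.45 − 0.85) = 0.1702/0.6000 = 0.2837
Terminal stock prices: S_uu = 231.3, S_ud = 135.6, S_dd = 79.47
Terminal payoffs (K − S): max(-116.3, 0) = 0, max(-20.57, 0) = 0, max(35.53, 0) = 35.53
Node u (S = 159.5): V_u = e^(−0.02)·[0.2837·0.0000 + 0.7163·0.0000] = 0.0000
Node d (S = 93.5): V_d = e^(−0.02)·[0.2837·0.0000 + 0.7163·35.5250] = 24.9438
Node 0 (S = 110): V_0 = e^(−0.02)·[0.2837·0.0000 + 0.7163·24.9438] = 17.5142

$17.51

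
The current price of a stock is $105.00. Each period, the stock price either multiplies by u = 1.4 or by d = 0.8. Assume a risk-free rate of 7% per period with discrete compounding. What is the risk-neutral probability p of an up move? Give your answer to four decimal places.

p = 0.4500

Risk-neutral probability p = (1 + 0.07 − 0.8)/(1.4 − 0.8) = 0.2700/0.6000 = 0.4500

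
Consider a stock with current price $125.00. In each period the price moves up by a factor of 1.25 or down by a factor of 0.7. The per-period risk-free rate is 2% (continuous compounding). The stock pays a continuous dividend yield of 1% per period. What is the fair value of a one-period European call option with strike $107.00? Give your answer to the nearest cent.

$27.21

Per-period risk-free factor R = e^0.02 = 1.0202; dividend-adjusted growth = e^(0.02−0.01) = 1.0101.
Risk-neutral probability p = (1.0101 − 0.7)/(1.25 − 0.7) = 0.3101/0.5500 = 0.5637
Terminal stock prices: S_u = 156.2, S_d = 87.5
Terminal payoffs (S − K): max(49.25, 0) = 49.25, max(-19.5, 0) = 0
Node 0 (S = 125): V_0 = e^(−0.02)·[0.5637·49.2500 + 0.4363·0.0000] = 27.2138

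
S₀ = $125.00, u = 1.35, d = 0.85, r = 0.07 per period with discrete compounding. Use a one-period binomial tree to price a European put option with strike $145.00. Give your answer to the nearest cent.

Risk-neutral probability p = (1 + 0.07 − 0.85)/(1.35 − 0.85) = 0.2200/0.5000 = 0.4400
Terminal stock prices: S_u = 168.8, S_d = 106.2
Terminal payoffs (K − S): max(-23.75, 0) = 0, max(38.75, 0) = 38.75
Node 0 (S = 125): V_0 = 1/1.07·[0.4400·0.0000 + 0.5600·38.7500] = 20.2804

$20.28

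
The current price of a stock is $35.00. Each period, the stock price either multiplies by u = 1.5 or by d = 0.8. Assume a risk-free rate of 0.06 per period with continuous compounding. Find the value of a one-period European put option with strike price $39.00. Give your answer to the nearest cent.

Risk-neutral probability p = (e^0.06 − 0.8)/(1.5 − 0.8) = 0.2618/0.7000 = 0.3741
Terminal stock prices: S_u = 52.5, S_d = 28
Terminal payoffs (K − S): max(-13.5, 0) = 0, max(11, 0) = 11
Node 0 (S = 35): V_0 = e^(−0.06)·[0.3741·0.0000 + 0.6259·11.0000] = 6.4844

$6.48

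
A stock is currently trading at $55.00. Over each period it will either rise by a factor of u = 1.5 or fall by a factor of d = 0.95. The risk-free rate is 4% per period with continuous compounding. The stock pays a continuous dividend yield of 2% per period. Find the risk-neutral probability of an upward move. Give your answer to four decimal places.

p = 0.1276

Per-period risk-free factor R = e^0.04 = 1.0408; dividend-adjusted growth = e^(0.04−0.02) = 1.0202.
Risk-neutral probability p = (1.0202 − 0.95)/(1.5 − 0.95) = 0.0702/0.5500 = 0.1276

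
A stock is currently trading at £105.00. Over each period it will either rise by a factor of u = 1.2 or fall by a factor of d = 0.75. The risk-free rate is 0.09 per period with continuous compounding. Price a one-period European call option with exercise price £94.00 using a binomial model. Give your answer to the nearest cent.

Risk-neutral probability p = (e^0.09 − 0.75)/(1.2 − 0.75) = 0.3442/0.4500 = 0.7648
Terminal stock prices: S_u = 126, S_d = 78.75
Terminal payoffs (S − K): max(32, 0) = 32, max(-15.25, 0) = 0
Node 0 (S = 105): V_0 = e^(−0.09)·[0.7648·32.0000 + 0.2352·0.0000] = 22.3681

£22.37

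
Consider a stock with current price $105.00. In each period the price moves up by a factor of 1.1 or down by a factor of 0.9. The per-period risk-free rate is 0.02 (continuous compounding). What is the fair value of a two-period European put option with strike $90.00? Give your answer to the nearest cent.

$0.76

Risk-neutral probability p = (e^0.02 − 0.9)/(1.1 − 0.9) = 0.1202/0.2000 = 0.6010
Terminal stock prices: S_uu = 127.1, S_ud = 104, S_dd = 85.05
Terminal payoffs (K − S): max(-37.05, 0) = 0, max(-13.95, 0) = 0, max(4.95, 0) = 4.95
Node u (S = 115.5): V_u = e^(−0.02)·[0.6010·0.0000 + 0.3990·0.0000] = 0.0000
Node d (S = 94.5): V_d = e^(−0.02)·[0.6010·0.0000 + 0.3990·4.9500] = 1.9359
Node 0 (S = 105): V_0 = e^(−0.02)·[0.6010·0.0000 + 0.3990·1.9359] = 0.7571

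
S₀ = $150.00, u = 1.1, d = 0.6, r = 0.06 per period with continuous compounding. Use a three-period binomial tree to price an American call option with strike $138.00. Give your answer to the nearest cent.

$40.58

Risk-neutral probability p = (e^0.06 − 0.6)/(1.1 − 0.6) = 0.4618/0.5000 = 0.9237
Terminal stock prices: S_uuu = 199.7, S_uud = 108.9, S_udd = 59.4, S_ddd = 32.4
Terminal payoffs (S − K): max(61.65, 0) = 61.65, max(-29.1, 0) = 0, max(-78.6, 0) = 0, max(-105.6, 0) = 0
Node uu (S = 181.5): continuation = e^(−0.06)·[0.9237·61.6500 + 0.0763·0.0000] = 53.6283; exercise value = 43.5000 ≤ continuation, so V_uu = 53.6283
Node ud (S = 99): continuation = e^(−0.06)·[0.9237·0.0000 + 0.0763·0.0000] = 0.0000; exercise value = 0.0000 ≤ continuation, so V_ud = 0.0000
Node dd (S = 54): continuation = e^(−0.06)·[0.9237·0.0000 + 0.0763·0.0000] = 0.0000; exercise value = 0.0000 ≤ continuation, so V_dd = 0.0000
Node u (S = 165): continuation = e^(−0.06)·[0.9237·53.6283 + 0.0763·0.0000] = 46.6503; exercise value = 27.0000 ≤ continuation, so V_u = 46.6503
Node d (S = 90): continuation = e^(−0.06)·[0.9237·0.0000 + 0.0763·0.0000] = 0.0000; exercise value = 0.0000 ≤ continuation, so V_d = 0.0000
Node 0 (S = 150): continuation = e^(−0.06)·[0.9237·46.6503 + 0.0763·0.0000] = 40.5803; exercise value = 12.0000 ≤ continuation, so V_0 = 40.5803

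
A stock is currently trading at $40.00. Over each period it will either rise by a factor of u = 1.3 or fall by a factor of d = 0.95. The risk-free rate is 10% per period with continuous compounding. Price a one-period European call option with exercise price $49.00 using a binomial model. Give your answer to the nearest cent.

$1.20

Risk-neutral probability p = (e^0.1 − 0.95)/(1.3 − 0.95) = 0.1552/0.3500 = 0.4433
Terminal stock prices: S_u = 52, S_d = 38
Terminal payoffs (S − K): max(3, 0) = 3, max(-11, 0) = 0
Node 0 (S = 40): V_0 = e^(−0.1)·[0.4433·3.0000 + 0.5567·0.0000] = 1.2035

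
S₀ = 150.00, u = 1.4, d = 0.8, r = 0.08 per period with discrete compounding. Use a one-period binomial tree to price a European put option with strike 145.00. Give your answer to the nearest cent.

Risk-neutral probability p = (1 + 0.08 − 0.8)/(1.4 − 0.8) = 0.2800/0.6000 = 0.4667
Terminal stock prices: S_u = 210, S_d = 120
Terminal payoffs (K − S): max(-65, 0) = 0, max(25, 0) = 25
Node 0 (S = 150): V_0 = 1/1.08·[0.4667·0.0000 + 0.5333·25.0000] = 12.3457

12.35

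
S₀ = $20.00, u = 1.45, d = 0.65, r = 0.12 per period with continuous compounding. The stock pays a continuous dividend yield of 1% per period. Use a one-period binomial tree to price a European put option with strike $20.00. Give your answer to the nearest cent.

$2.59

Per-period risk-free factor R = e^0.12 = 1.1275; dividend-adjusted growth = e^(0.12−0.01) = 1.1163.
Risk-neutral probability p = (1.1163 − 0.65)/(1.45 − 0.65) = 0.4663/0.8000 = 0.5828
Terminal stock prices: S_u = 29, S_d = 13
Terminal payoffs (K − S): max(-9, 0) = 0, max(7, 0) = 7
Node 0 (S = 20): V_0 = e^(−0.12)·[0.5828·0.0000 + 0.4172·7.0000] = 2.5899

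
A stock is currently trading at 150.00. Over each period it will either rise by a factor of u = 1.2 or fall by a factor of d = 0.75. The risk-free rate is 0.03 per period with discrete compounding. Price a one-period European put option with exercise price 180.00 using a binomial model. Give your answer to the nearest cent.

24.76

Risk-neutral probability p = (1 + 0.03 − 0.75)/(1.2 − 0.75) = 0.2800/0.4500 = 0.6222
Terminal stock prices: S_u = 180, S_d = 112.5
Terminal payoffs (K − S): max(0, 0) = 0, max(67.5, 0) = 67.5
Node 0 (S = 150): V_0 = 1/1.03·[0.6222·0.0000 + 0.3778·67.5000] = 24.7573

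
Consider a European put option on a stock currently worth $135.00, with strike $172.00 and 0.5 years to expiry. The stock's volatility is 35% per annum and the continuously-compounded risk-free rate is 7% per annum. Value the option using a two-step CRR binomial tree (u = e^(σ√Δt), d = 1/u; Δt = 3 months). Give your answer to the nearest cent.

CRR parameters: u = e^(σ√Δt) = e^(0.35·√0.25) = 1.1912, d = 1/u = 0.8395
Per-period rate: rΔt = 0.07·0.25 = 0.0175, so R = e^0.0175 = 1.0177
Risk-neutral probability p = (e^0.0175 − 0.8395)/(1.1912 − 0.8395) = 0.1782/0.3518 = 0.5065
Terminal stock prices: S_uu = 191.6, S_ud = 135, S_dd = 95.13
Terminal payoffs (K − S): max(-19.57, 0) = 0, max(37, 0) = 37, max(76.87, 0) = 76.87
Node u (S = 160.8): V_u = e^(−0.0175)·[0.5065·0.0000 + 0.4935·37.0000] = 17.9411
Node d (S = 113.3): V_d = e^(−0.0175)·[0.5065·37.0000 + 0.4935·76.8671] = 55.6895
Node 0 (S = 135): V_0 = e^(−0.0175)·[0.5065·17.9411 + 0.4935·55.6895] = 35.9339

$35.93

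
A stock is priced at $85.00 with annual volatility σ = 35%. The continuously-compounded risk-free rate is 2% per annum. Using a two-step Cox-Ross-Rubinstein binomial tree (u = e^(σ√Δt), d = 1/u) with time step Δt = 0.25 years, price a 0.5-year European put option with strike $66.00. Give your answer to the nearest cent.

CRR parameters: u = e^(σ√Δt) = e^(0.35·√0.25) = 1.1912, d = 1/u = 0.8395
Per-period rate: rΔt = 0.02·0.25 = 0.005, so R = e^0.005 = 1.0050
Risk-neutral probability p = (e^0.005 − 0.8395)/(1.1912 − 0.8395) = 0.1656/0.3518 = 0.4706
Terminal stock prices: S_uu = 120.6, S_ud = 85, S_dd = 59.9
Terminal payoffs (K − S): max(-54.62, 0) = 0, max(-19, 0) = 0, max(6.102, 0) = 6.102
Node u (S = 101.3): V_u = e^(−0.005)·[0.4706·0.0000 + 0.5294·0.0000] = 0.0000
Node d (S = 71.35): V_d = e^(−0.005)·[0.4706·0.0000 + 0.5294·6.1015] = 3.2140
Node 0 (S = 85): V_0 = e^(−0.005)·[0.4706·0.0000 + 0.5294·3.2140] = 1.6930

$1.69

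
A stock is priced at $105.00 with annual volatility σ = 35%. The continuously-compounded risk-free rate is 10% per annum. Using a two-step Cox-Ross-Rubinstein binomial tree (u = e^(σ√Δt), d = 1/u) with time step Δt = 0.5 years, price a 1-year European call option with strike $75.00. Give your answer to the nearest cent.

$39.23

CRR parameters: u = e^(σ√Δt) = e^(0.35·√0.5) = 1.2808, d = 1/u = 0.7808
Per-period rate: rΔt = 0.1·0.5 = 0.05, so R = e^0.05 = 1.0513
Risk-neutral probability p = (e^0.05 − 0.7808)/(1.2808 − 0.7808) = 0.2705/0.5000 = 0.5410
Terminal stock prices: S_uu = 172.2, S_ud = 105, S_dd = 64.01
Terminal payoffs (S − K): max(97.25, 0) = 97.25, max(30, 0) = 30, max(-10.99, 0) = 0
Node u (S = 134.5): V_u = e^(−0.05)·[0.5410·97.2480 + 0.4590·30.0000] = 63.1421
Node d (S = 81.98): V_d = e^(−0.05)·[0.5410·30.0000 + 0.4590·0.0000] = 15.4378
Node 0 (S = 105): V_0 = e^(−0.05)·[0.5410·63.1421 + 0.4590·15.4378] = 39.2331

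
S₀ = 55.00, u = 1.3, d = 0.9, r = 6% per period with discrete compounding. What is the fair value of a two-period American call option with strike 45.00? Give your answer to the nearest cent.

15.09

Risk-neutral probability p = (1 + 0.06 − 0.9)/(1.3 − 0.9) = 0.1600/0.4000 = 0.4000
Terminal stock prices: S_uu = 92.95, S_ud = 64.35, S_dd = 44.55
Terminal payoffs (S − K): max(47.95, 0) = 47.95, max(19.35, 0) = 19.35, max(-0.45, 0) = 0
Node u (S = 71.5): continuation = 1/1.06·[0.4000·47.9500 + 0.6000·19.3500] = 29.0472; exercise value = 26.5000 ≤ continuation, so V_u = 29.0472
Node d (S = 49.5): continuation = 1/1.06·[0.4000·19.3500 + 0.6000·0.0000] = 7.3019; exercise value = 4.5000 ≤ continuation, so V_d = 7.3019
Node 0 (S = 55): continuation = 1/1.06·[0.4000·29.0472 + 0.6000·7.3019] = 15.0943; exercise value = 10.0000 ≤ continuation, so V_0 = 15.0943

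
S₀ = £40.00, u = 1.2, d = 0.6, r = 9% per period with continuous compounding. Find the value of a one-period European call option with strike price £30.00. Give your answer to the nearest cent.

£13.55

Risk-neutral probability p = (e^0.09 − 0.6)/(1.2 − 0.6) = 0.4942/0.6000 = 0.8236
Terminal stock prices: S_u = 48, S_d = 24
Terminal payoffs (S − K): max(18, 0) = 18, max(-6, 0) = 0
Node 0 (S = 40): V_0 = e^(−0.09)·[0.8236·18.0000 + 0.1764·0.0000] = 13.5492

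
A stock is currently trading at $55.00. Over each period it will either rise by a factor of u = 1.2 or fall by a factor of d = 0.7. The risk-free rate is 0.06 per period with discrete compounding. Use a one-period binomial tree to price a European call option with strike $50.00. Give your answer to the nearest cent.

Risk-neutral probability p = (1 + 0.06 − 0.7)/(1.2 − 0.7) = 0.3600/0.5000 = 0.7200
Terminal stock prices: S_u = 66, S_d = 38.5
Terminal payoffs (S − K): max(16, 0) = 16, max(-11.5, 0) = 0
Node 0 (S = 55): V_0 = 1/1.06·[0.7200·16.0000 + 0.2800·0.0000] = 10.8679

$10.87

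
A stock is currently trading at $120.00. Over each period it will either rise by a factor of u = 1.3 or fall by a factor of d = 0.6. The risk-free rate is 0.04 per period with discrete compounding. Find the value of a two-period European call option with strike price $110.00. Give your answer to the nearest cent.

Risk-neutral probability p = (1 + 0.04 − 0.6)/(1.3 − 0.6) = 0.4400/0.7000 = 0.6286
Terminal stock prices: S_uu = 202.8, S_ud = 93.6, S_dd = 43.2
Terminal payoffs (S − K): max(92.8, 0) = 92.8, max(-16.4, 0) = 0, max(-66.8, 0) = 0
Node u (S = 156): V_u = 1/1.04·[0.6286·92.8000 + 0.3714·0.0000] = 56.0879
Node d (S = 72): V_d = 1/1.04·[0.6286·0.0000 + 0.3714·0.0000] = 0.0000
Node 0 (S = 120): V_0 = 1/1.04·[0.6286·56.0879 + 0.3714·0.0000] = 33.8993

$33.90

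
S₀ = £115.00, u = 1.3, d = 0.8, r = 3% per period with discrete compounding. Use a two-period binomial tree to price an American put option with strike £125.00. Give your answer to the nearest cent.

£18.57

Risk-neutral probability p = (1 + 0.03 − 0.8)/(1.3 − 0.8) = 0.2300/0.5000 = 0.4600
Terminal stock prices: S_uu = 194.4, S_ud = 119.6, S_dd = 73.6
Terminal payoffs (K − S): max(-69.35, 0) = 0, max(5.4, 0) = 5.4, max(51.4, 0) = 51.4
Node u (S = 149.5): continuation = 1/1.03·[0.4600·0.0000 + 0.5400·5.4000] = 2.8311; exercise value = 0.0000 ≤ continuation, so V_u = 2.8311
Node d (S = 92): continuation = 1/1.03·[0.4600·5.4000 + 0.5400·51.4000] = 29.3592; exercise value = 33.0000 > continuation, so V_d = 33.0000 (exercise)
Node 0 (S = 115): continuation = 1/1.03·[0.4600·2.8311 + 0.5400·33.0000] = 18.5653; exercise value = 10.0000 ≤ continuation, so V_0 = 18.5653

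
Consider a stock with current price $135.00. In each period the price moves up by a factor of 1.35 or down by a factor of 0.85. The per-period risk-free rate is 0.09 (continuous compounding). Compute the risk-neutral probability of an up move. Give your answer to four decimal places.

Risk-neutral probability p = (e^0.09 − 0.85)/(1.35 − 0.85) = 0.2442/0.5000 = 0.4883

p = 0.4883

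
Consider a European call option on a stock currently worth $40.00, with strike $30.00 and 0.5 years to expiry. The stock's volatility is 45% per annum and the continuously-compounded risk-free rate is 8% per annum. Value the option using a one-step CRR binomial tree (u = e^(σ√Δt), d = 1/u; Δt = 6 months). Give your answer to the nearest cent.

CRR parameters: u = e^(σ√Δt) = e^(0.45·√0.5) = 1.3746, d = 1/u = 0.7275
Per-period rate: rΔt = 0.08·0.5 = 0.04, so R = e^0.04 = 1.0408
Risk-neutral probability p = (e^0.04 − 0.7275)/(1.3746 − 0.7275) = 0.3134/0.6472 = 0.4842
Terminal stock prices: S_u = 54.99, S_d = 29.1
Terminal payoffs (S − K): max(24.99, 0) = 24.99, max(-0.9017, 0) = 0
Node 0 (S = 40): V_0 = e^(−0.04)·[0.4842·24.9859 + 0.5158·0.0000] = 11.6232

$11.62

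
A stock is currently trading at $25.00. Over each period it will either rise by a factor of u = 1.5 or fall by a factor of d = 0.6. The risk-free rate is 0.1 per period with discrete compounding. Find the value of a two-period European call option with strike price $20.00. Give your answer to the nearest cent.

Risk-neutral probability p = (1 + 0.1 − 0.6)/(1.5 − 0.6) = 0.5000/0.9000 = 0.5556
Terminal stock prices: S_uu = 56.25, S_ud = 22.5, S_dd = 9
Terminal payoffs (S − K): max(36.25, 0) = 36.25, max(2.5, 0) = 2.5, max(-11, 0) = 0
Node u (S = 37.5): V_u = 1/1.1·[0.5556·36.2500 + 0.4444·2.5000] = 19.3182
Node d (S = 15): V_d = 1/1.1·[0.5556·2.5000 + 0.4444·0.0000] = 1.2626
Node 0 (S = 25): V_0 = 1/1.1·[0.5556·19.3182 + 0.4444·1.2626] = 10.2668

$10.27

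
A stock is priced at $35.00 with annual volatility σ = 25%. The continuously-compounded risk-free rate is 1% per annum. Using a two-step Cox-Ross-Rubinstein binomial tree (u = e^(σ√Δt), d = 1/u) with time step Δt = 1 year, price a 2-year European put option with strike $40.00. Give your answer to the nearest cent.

CRR parameters: u = e^(σ√Δt) = e^(0.25·√1) = 1.2840, d = 1/u = 0.7788
Per-period rate: rΔt = 0.01·1 = 0.01, so R = e^0.01 = 1.0101
Risk-neutral probability p = (e^0.01 − 0.7788)/(1.2840 − 0.7788) = 0.2312/0.5052 = 0.4577
Terminal stock prices: S_uu = 57.71, S_ud = 35, S_dd = 21.23
Terminal payoffs (K − S): max(-17.71, 0) = 0, max(5, 0) = 5, max(18.77, 0) = 18.77
Node u (S = 44.94): V_u = e^(−0.01)·[0.4577·0.0000 + 0.5423·5.0000] = 2.6844
Node d (S = 27.26): V_d = e^(−0.01)·[0.4577·5.0000 + 0.5423·18.7714] = 12.3440
Node 0 (S = 35): V_0 = e^(−0.01)·[0.4577·2.6844 + 0.5423·12.3440] = 7.8438

$7.84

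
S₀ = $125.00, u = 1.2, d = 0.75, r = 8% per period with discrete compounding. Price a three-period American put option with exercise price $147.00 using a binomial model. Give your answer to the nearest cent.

Risk-neutral probability p = (1 + 0.08 − 0.75)/(1.2 − 0.75) = 0.3300/0.4500 = 0.7333
Terminal stock prices: S_uuu = 216, S_uud = 135, S_udd = 84.38, S_ddd = 52.73
Terminal payoffs (K − S): max(-69, 0) = 0, max(12, 0) = 12, max(62.62, 0) = 62.62, max(94.27, 0) = 94.27
Node uu (S = 180): continuation = 1/1.08·[0.7333·0.0000 + 0.2667·12.0000] = 2.9630; exercise value = 0.0000 ≤ continuation, so V_uu = 2.9630
Node ud (S = 112.5): continuation = 1/1.08·[0.7333·12.0000 + 0.2667·62.6250] = 23.6111; exercise value = 34.5000 > continuation, so V_ud = 34.5000 (exercise)
Node dd (S = 70.31): continuation = 1/1.08·[0.7333·62.6250 + 0.2667·94.2656] = 65.7986; exercise value = 76.6875 > continuation, so V_dd = 76.6875 (exercise)
Node u (S = 150): continuation = 1/1.08·[0.7333·2.9630 + 0.2667·34.5000] = 10.5304; exercise value = 0.0000 ≤ continuation, so V_u = 10.5304
Node d (S = 93.75): continuation = 1/1.08·[0.7333·34.5000 + 0.2667·76.6875] = 42.3611; exercise value = 53.2500 > continuation, so V_d = 53.2500 (exercise)
Node 0 (S = 125): continuation = 1/1.08·[0.7333·10.5304 + 0.2667·53.2500] = 20.2984; exercise value = 22.0000 > continuation, so V_0 = 22.0000 (exercise)

$22.00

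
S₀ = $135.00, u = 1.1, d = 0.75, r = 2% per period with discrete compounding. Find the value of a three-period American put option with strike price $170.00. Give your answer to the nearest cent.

Risk-neutral probability p = (1 + 0.02 − 0.75)/(1.1 − 0.75) = 0.2700/0.3500 = 0.7714
Terminal stock prices: S_uuu = 179.7, S_uud = 122.5, S_udd = 83.53, S_ddd = 56.95
Terminal payoffs (K − S): max(-9.685, 0) = 0, max(47.49, 0) = 47.49, max(86.47, 0) = 86.47, max(113, 0) = 113
Node uu (S = 163.4): continuation = 1/1.02·[0.7714·0.0000 + 0.2286·47.4875] = 10.6415; exercise value = 6.6500 ≤ continuation, so V_uu = 10.6415
Node ud (S = 111.4): continuation = 1/1.02·[0.7714·47.4875 + 0.2286·86.4688] = 55.2917; exercise value = 58.6250 > continuation, so V_ud = 58.6250 (exercise)
Node dd (S = 75.94): continuation = 1/1.02·[0.7714·86.4688 + 0.2286·113.0469] = 90.7292; exercise value = 94.0625 > continuation, so V_dd = 94.0625 (exercise)
Node u (S = 148.5): continuation = 1/1.02·[0.7714·10.6415 + 0.2286·58.6250] = 21.1854; exercise value = 21.5000 > continuation, so V_u = 21.5000 (exercise)
Node d (S = 101.2): continuation = 1/1.02·[0.7714·58.6250 + 0.2286·94.0625] = 65.4167; exercise value = 68.7500 > continuation, so V_d = 68.7500 (exercise)
Node 0 (S = 135): continuation = 1/1.02·[0.7714·21.5000 + 0.2286·68.7500] = 31.6667; exercise value = 35.0000 > continuation, so V_0 = 35.0000 (exercise)

$35.00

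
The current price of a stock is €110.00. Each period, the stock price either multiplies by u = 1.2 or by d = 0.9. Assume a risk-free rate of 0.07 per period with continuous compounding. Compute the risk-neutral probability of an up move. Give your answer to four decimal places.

Risk-neutral probability p = (e^0.07 − 0.9)/(1.2 − 0.9) = 0.1725/0.3000 = 0.5750

p = 0.5750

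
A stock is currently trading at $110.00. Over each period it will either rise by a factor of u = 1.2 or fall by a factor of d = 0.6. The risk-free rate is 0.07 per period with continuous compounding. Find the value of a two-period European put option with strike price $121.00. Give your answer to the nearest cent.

$15.36

Risk-neutral probability p = (e^0.07 − 0.6)/(1.2 − 0.6) = 0.4725/0.6000 = 0.7875
Terminal stock prices: S_uu = 158.4, S_ud = 79.2, S_dd = 39.6
Terminal payoffs (K − S): max(-37.4, 0) = 0, max(41.8, 0) = 41.8, max(81.4, 0) = 81.4
Node u (S = 132): V_u = e^(−0.07)·[0.7875·0.0000 + 0.2125·41.8000] = 8.2815
Node d (S = 66): V_d = e^(−0.07)·[0.7875·41.8000 + 0.2125·81.4000] = 46.8197
Node 0 (S = 110): V_0 = e^(−0.07)·[0.7875·8.2815 + 0.2125·46.8197] = 15.3568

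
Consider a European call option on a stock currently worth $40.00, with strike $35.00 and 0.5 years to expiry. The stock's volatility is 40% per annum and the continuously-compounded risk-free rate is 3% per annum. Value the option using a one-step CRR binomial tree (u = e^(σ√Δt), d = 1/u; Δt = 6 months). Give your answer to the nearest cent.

$8.12

CRR parameters: u = e^(σ√Δt) = e^(0.4·√0.5) = 1.3269, d = 1/u = 0.7536
Per-period rate: rΔt = 0.03·0.5 = 0.015, so R = e^0.015 = 1.0151
Risk-neutral probability p = (e^0.015 − 0.7536)/(1.3269 − 0.7536) = 0.2615/0.5733 = 0.4561
Terminal stock prices: S_u = 53.08, S_d = 30.15
Terminal payoffs (S − K): max(18.08, 0) = 18.08, max(-4.854, 0) = 0
Node 0 (S = 40): V_0 = e^(−0.015)·[0.4561·18.0759 + 0.5439·0.0000] = 8.1220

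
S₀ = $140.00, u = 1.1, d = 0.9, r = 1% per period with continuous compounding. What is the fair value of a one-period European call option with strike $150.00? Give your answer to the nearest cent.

Risk-neutral probability p = (e^0.01 − 0.9)/(1.1 − 0.9) = 0.1101/0.2000 = 0.5503
Terminal stock prices: S_u = 154, S_d = 126
Terminal payoffs (S − K): max(4, 0) = 4, max(-24, 0) = 0
Node 0 (S = 140): V_0 = e^(−0.01)·[0.5503·4.0000 + 0.4497·0.0000] = 2.1791

$2.18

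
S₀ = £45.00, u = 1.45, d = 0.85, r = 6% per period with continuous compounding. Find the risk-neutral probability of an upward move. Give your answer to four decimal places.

p = 0.3531

Risk-neutral probability p = (e^0.06 − 0.85)/(1.45 − 0.85) = 0.2118/0.6000 = 0.3531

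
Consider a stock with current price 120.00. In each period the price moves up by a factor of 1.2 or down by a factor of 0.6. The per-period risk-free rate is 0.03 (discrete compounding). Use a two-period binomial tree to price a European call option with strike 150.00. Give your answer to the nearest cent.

11.04

Risk-neutral probability p = (1 + 0.03 − 0.6)/(1.2 − 0.6) = 0.4300/0.6000 = 0.7167
Terminal stock prices: S_uu = 172.8, S_ud = 86.4, S_dd = 43.2
Terminal payoffs (S − K): max(22.8, 0) = 22.8, max(-63.6, 0) = 0, max(-106.8, 0) = 0
Node u (S = 144): V_u = 1/1.03·[0.7167·22.8000 + 0.2833·0.0000] = 15.8641
Node d (S = 72): V_d = 1/1.03·[0.7167·0.0000 + 0.2833·0.0000] = 0.0000
Node 0 (S = 120): V_0 = 1/1.03·[0.7167·15.8641 + 0.2833·0.0000] = 11.0381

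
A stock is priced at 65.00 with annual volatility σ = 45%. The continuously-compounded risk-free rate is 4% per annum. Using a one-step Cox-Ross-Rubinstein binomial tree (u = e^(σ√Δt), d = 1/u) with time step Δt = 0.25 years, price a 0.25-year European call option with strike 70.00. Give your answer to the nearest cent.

CRR parameters: u = e^(σ√Δt) = e^(0.45·√0.25) = 1.2523, d = 1/u = 0.7985
Per-period rate: rΔt = 0.04·0.25 = 0.01, so R = e^0.01 = 1.0101
Risk-neutral probability p = (e^0.01 − 0.7985)/(1.2523 − 0.7985) = 0.2115/0.4538 = 0.4661
Terminal stock prices: S_u = 81.4, S_d = 51.9
Terminal payoffs (S − K): max(11.4, 0) = 11.4, max(-18.1, 0) = 0
Node 0 (S = 65): V_0 = e^(−0.01)·[0.4661·11.4010 + 0.5339·0.0000] = 5.2615

5.26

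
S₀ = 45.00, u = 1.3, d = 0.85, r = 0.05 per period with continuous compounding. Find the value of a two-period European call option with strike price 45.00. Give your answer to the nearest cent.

7.73

Risk-neutral probability p = (e^0.05 − 0.85)/(1.3 − 0.85) = 0.2013/0.4500 = 0.4473
Terminal stock prices: S_uu = 76.05, S_ud = 49.73, S_dd = 32.51
Terminal payoffs (S − K): max(31.05, 0) = 31.05, max(4.725, 0) = 4.725, max(-12.49, 0) = 0
Node u (S = 58.5): V_u = e^(−0.05)·[0.4473·31.0500 + 0.5527·4.7250] = 15.6947
Node d (S = 38.25): V_d = e^(−0.05)·[0.4473·4.7250 + 0.5527·0.0000] = 2.0103
Node 0 (S = 45): V_0 = e^(−0.05)·[0.4473·15.6947 + 0.5527·2.0103] = 7.7343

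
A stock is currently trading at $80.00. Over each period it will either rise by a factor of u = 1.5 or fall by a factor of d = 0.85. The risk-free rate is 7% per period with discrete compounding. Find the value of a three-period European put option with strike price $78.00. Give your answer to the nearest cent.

Risk-neutral probability p = (1 + 0.07 − 0.85)/(1.5 − 0.85) = 0.2200/0.6500 = 0.3385
Terminal stock prices: S_uuu = 270, S_uud = 153, S_udd = 86.7, S_ddd = 49.13
Terminal payoffs (K − S): max(-192, 0) = 0, max(-75, 0) = 0, max(-8.7, 0) = 0, max(28.87, 0) = 28.87
Node uu (S = 180): V_uu = 1/1.07·[0.3385·0.0000 + 0.6615·0.0000] = 0.0000
Node ud (S = 102): V_ud = 1/1.07·[0.3385·0.0000 + 0.6615·0.0000] = 0.0000
Node dd (S = 57.8): V_dd = 1/1.07·[0.3385·0.0000 + 0.6615·28.8700] = 17.8492
Node u (S = 120): V_u = 1/1.07·[0.3385·0.0000 + 0.6615·0.0000] = 0.0000
Node d (S = 68): V_d = 1/1.07·[0.3385·0.0000 + 0.6615·17.8492] = 11.0354
Node 0 (S = 80): V_0 = 1/1.07·[0.3385·0.0000 + 0.6615·11.0354] = 6.8228

$6.82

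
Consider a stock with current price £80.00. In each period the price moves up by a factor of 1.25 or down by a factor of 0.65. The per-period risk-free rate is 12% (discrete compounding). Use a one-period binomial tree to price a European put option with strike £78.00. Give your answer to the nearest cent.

£5.03

Risk-neutral probability p = (1 + 0.12 − 0.65)/(1.25 − 0.65) = 0.4700/0.6000 = 0.7833
Terminal stock prices: S_u = 100, S_d = 52
Terminal payoffs (K − S): max(-22, 0) = 0, max(26, 0) = 26
Node 0 (S = 80): V_0 = 1/1.12·[0.7833·0.0000 + 0.2167·26.0000] = 5.0298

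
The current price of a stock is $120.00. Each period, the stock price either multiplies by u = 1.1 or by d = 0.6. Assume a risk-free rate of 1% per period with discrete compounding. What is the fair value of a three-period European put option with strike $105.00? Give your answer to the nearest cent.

$11.20

Risk-neutral probability p = (1 + 0.01 − 0.6)/(1.1 − 0.6) = 0.4100/0.5000 = 0.8200
Terminal stock prices: S_uuu = 159.7, S_uud = 87.12, S_udd = 47.52, S_ddd = 25.92
Terminal payoffs (K − S): max(-54.72, 0) = 0, max(17.88, 0) = 17.88, max(57.48, 0) = 57.48, max(79.08, 0) = 79.08
Node uu (S = 145.2): V_uu = 1/1.01·[0.8200·0.0000 + 0.1800·17.8800] = 3.1865
Node ud (S = 79.2): V_ud = 1/1.01·[0.8200·17.8800 + 0.1800·57.4800] = 24.7604
Node dd (S = 43.2): V_dd = 1/1.01·[0.8200·57.4800 + 0.1800·79.0800] = 60.7604
Node u (S = 132): V_u = 1/1.01·[0.8200·3.1865 + 0.1800·24.7604] = 6.9998
Node d (S = 72): V_d = 1/1.01·[0.8200·24.7604 + 0.1800·60.7604] = 30.9311
Node 0 (S = 120): V_0 = 1/1.01·[0.8200·6.9998 + 0.1800·30.9311] = 11.1955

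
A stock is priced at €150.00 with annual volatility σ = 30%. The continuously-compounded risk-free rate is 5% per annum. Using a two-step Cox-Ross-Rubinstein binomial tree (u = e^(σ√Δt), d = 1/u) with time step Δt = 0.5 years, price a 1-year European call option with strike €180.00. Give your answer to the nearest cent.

CRR parameters: u = e^(σ√Δt) = e^(0.3·√0.5) = 1.2363, d = 1/u = 0.8089
Per-period rate: rΔt = 0.05·0.5 = 0.025, so R = e^0.025 = 1.0253
Risk-neutral probability p = (e^0.025 − 0.8089)/(1.2363 − 0.8089) = 0.2165/0.4275 = 0.5064
Terminal stock prices: S_uu = 229.3, S_ud = 150, S_dd = 98.14
Terminal payoffs (S − K): max(49.27, 0) = 49.27, max(-30, 0) = 0, max(-81.86, 0) = 0
Node u (S = 185.4): V_u = e^(−0.025)·[0.5064·49.2698 + 0.4936·0.0000] = 24.3336
Node d (S = 121.3): V_d = e^(−0.025)·[0.5064·0.0000 + 0.4936·0.0000] = 0.0000
Node 0 (S = 150): V_0 = e^(−0.025)·[0.5064·24.3336 + 0.4936·0.0000] = 12.0180

€12.02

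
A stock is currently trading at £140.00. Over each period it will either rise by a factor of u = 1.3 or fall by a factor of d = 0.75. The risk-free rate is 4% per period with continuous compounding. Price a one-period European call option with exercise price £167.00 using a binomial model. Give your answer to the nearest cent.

Risk-neutral probability p = (e^0.04 − 0.75)/(1.3 − 0.75) = 0.2908/0.5500 = 0.5287
Terminal stock prices: S_u = 182, S_d = 105
Terminal payoffs (S − K): max(15, 0) = 15, max(-62, 0) = 0
Node 0 (S = 140): V_0 = e^(−0.04)·[0.5287·15.0000 + 0.4713·0.0000] = 7.6202

£7.62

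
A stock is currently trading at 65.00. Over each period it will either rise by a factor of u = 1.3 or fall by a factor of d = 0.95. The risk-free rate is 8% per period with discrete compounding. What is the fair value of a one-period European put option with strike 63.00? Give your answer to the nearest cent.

Risk-neutral probability p = (1 + 0.08 − 0.95)/(1.3 − 0.95) = 0.1300/0.3500 = 0.3714
Terminal stock prices: S_u = 84.5, S_d = 61.75
Terminal payoffs (K − S): max(-21.5, 0) = 0, max(1.25, 0) = 1.25
Node 0 (S = 65): V_0 = 1/1.08·[0.3714·0.0000 + 0.6286·1.2500] = 0.7275

0.73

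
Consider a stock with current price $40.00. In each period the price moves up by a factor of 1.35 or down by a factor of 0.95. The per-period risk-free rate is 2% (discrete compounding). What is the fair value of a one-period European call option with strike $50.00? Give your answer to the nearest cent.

$0.69

Risk-neutral probability p = (1 + 0.02 − 0.95)/(1.35 − 0.95) = 0.0700/0.4000 = 0.1750
Terminal stock prices: S_u = 54, S_d = 38
Terminal payoffs (S − K): max(4, 0) = 4, max(-12, 0) = 0
Node 0 (S = 40): V_0 = 1/1.02·[0.1750·4.0000 + 0.8250·0.0000] = 0.6863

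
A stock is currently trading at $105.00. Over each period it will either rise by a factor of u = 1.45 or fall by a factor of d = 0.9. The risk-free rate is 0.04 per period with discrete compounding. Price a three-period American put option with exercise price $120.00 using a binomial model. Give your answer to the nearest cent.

Risk-neutral probability p = (1 + 0.04 − 0.9)/(1.45 − 0.9) = 0.1400/0.5500 = 0.2545
Terminal stock prices: S_uuu = 320.1, S_uud = 198.7, S_udd = 123.3, S_ddd = 76.55
Terminal payoffs (K − S): max(-200.1, 0) = 0, max(-78.69, 0) = 0, max(-3.323, 0) = 0, max(43.45, 0) = 43.45
Node uu (S = 220.8): continuation = 1/1.04·[0.2545·0.0000 + 0.7455·0.0000] = 0.0000; exercise value = 0.0000 ≤ continuation, so V_uu = 0.0000
Node ud (S = 137): continuation = 1/1.04·[0.2545·0.0000 + 0.7455·0.0000] = 0.0000; exercise value = 0.0000 ≤ continuation, so V_ud = 0.0000
Node dd (S = 85.05): continuation = 1/1.04·[0.2545·0.0000 + 0.7455·43.4550] = 31.1478; exercise value = 34.9500 > continuation, so V_dd = 34.9500 (exercise)
Node u (S = 152.2): continuation = 1/1.04·[0.2545·0.0000 + 0.7455·0.0000] = 0.0000; exercise value = 0.0000 ≤ continuation, so V_u = 0.0000
Node d (S = 94.5): continuation = 1/1.04·[0.2545·0.0000 + 0.7455·34.9500] = 25.0516; exercise value = 25.5000 > continuation, so V_d = 25.5000 (exercise)
Node 0 (S = 105): continuation = 1/1.04·[0.2545·0.0000 + 0.7455·25.5000] = 18.2780; exercise value = 15.0000 ≤ continuation, so V_0 = 18.2780

$18.28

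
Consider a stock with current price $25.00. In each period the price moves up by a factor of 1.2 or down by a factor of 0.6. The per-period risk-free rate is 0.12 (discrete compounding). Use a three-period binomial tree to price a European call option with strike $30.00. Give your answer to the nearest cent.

$6.12

Risk-neutral probability p = (1 + 0.12 − 0.6)/(1.2 − 0.6) = 0.5200/0.6000 = 0.8667
Terminal stock prices: S_uuu = 43.2, S_uud = 21.6, S_udd = 10.8, S_ddd = 5.4
Terminal payoffs (S − K): max(13.2, 0) = 13.2, max(-8.4, 0) = 0, max(-19.2, 0) = 0, max(-24.6, 0) = 0
Node uu (S = 36): V_uu = 1/1.12·[0.8667·13.2000 + 0.1333·0.0000] = 10.2143
Node ud (S = 18): V_ud = 1/1.12·[0.8667·0.0000 + 0.1333·0.0000] = 0.0000
Node dd (S = 9): V_dd = 1/1.12·[0.8667·0.0000 + 0.1333·0.0000] = 0.0000
Node u (S = 30): V_u = 1/1.12·[0.8667·10.2143 + 0.1333·0.0000] = 7.9039
Node d (S = 15): V_d = 1/1.12·[0.8667·0.0000 + 0.1333·0.0000] = 0.0000
Node 0 (S = 25): V_0 = 1/1.12·[0.8667·7.9039 + 0.1333·0.0000] = 6.1161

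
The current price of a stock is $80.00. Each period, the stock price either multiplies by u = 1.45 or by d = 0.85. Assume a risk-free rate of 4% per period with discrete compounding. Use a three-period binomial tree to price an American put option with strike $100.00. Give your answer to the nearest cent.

Risk-neutral probability p = (1 + 0.04 − 0.85)/(1.45 − 0.85) = 0.1900/0.6000 = 0.3167
Terminal stock prices: S_uuu = 243.9, S_uud = 143, S_udd = 83.81, S_ddd = 49.13
Terminal payoffs (K − S): max(-143.9, 0) = 0, max(-42.97, 0) = 0, max(16.19, 0) = 16.19, max(50.87, 0) = 50.87
Node uu (S = 168.2): continuation = 1/1.04·[0.3167·0.0000 + 0.6833·0.0000] = 0.0000; exercise value = 0.0000 ≤ continuation, so V_uu = 0.0000
Node ud (S = 98.6): continuation = 1/1.04·[0.3167·0.0000 + 0.6833·16.1900] = 10.6377; exercise value = 1.4000 ≤ continuation, so V_ud = 10.6377
Node dd (S = 57.8): continuation = 1/1.04·[0.3167·16.1900 + 0.6833·50.8700] = 38.3538; exercise value = 42.2000 > continuation, so V_dd = 42.2000 (exercise)
Node u (S = 116): continuation = 1/1.04·[0.3167·0.0000 + 0.6833·10.6377] = 6.9895; exercise value = 0.0000 ≤ continuation, so V_u = 6.9895
Node d (S = 68): continuation = 1/1.04·[0.3167·10.6377 + 0.6833·42.2000] = 30.9666; exercise value = 32.0000 > continuation, so V_d = 32.0000 (exercise)
Node 0 (S = 80): continuation = 1/1.04·[0.3167·6.9895 + 0.6833·32.0000] = 23.1539; exercise value = 20.0000 ≤ continuation, so V_0 = 23.1539

$23.15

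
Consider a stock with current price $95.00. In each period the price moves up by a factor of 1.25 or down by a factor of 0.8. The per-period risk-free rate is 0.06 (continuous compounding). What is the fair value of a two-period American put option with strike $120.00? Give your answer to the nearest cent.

Risk-neutral probability p = (e^0.06 − 0.8)/(1.25 − 0.8) = 0.2618/0.4500 = 0.5819
Terminal stock prices: S_uu = 148.4, S_ud = 95, S_dd = 60.8
Terminal payoffs (K − S): max(-28.44, 0) = 0, max(25, 0) = 25, max(59.2, 0) = 59.2
Node u (S = 118.8): continuation = e^(−0.06)·[0.5819·0.0000 + 0.4181·25.0000] = 9.8448; exercise value = 1.2500 ≤ continuation, so V_u = 9.8448
Node d (S = 76): continuation = e^(−0.06)·[0.5819·25.0000 + 0.4181·59.2000] = 37.0117; exercise value = 44.0000 > continuation, so V_d = 44.0000 (exercise)
Node 0 (S = 95): continuation = e^(−0.06)·[0.5819·9.8448 + 0.4181·44.0000] = 22.7215; exercise value = 25.0000 > continuation, so V_0 = 25.0000 (exercise)

$25.00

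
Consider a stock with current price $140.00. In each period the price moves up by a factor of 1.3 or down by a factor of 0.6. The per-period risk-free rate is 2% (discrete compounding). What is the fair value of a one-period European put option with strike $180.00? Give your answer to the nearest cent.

$37.65

Risk-neutral probability p = (1 + 0.02 − 0.6)/(1.3 − 0.6) = 0.4200/0.7000 = 0.6000
Terminal stock prices: S_u = 182, S_d = 84
Terminal payoffs (K − S): max(-2, 0) = 0, max(96, 0) = 96
Node 0 (S = 140): V_0 = 1/1.02·[0.6000·0.0000 + 0.4000·96.0000] = 37.6471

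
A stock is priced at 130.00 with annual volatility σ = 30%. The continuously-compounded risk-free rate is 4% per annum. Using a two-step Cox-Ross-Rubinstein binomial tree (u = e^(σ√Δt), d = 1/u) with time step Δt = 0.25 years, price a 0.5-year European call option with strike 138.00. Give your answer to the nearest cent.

9.04

CRR parameters: u = e^(σ√Δt) = e^(0.3·√0.25) = 1.1618, d = 1/u = 0.8607
Per-period rate: rΔt = 0.04·0.25 = 0.01, so R = e^0.01 = 1.0101
Risk-neutral probability p = (e^0.01 − 0.8607)/(1.1618 − 0.8607) = 0.1493/0.3011 = 0.4959
Terminal stock prices: S_uu = 175.5, S_ud = 130, S_dd = 96.31
Terminal payoffs (S − K): max(37.48, 0) = 37.48, max(-8, 0) = 0, max(-41.69, 0) = 0
Node u (S = 151): V_u = e^(−0.01)·[0.4959·37.4816 + 0.5041·0.0000] = 18.4039
Node d (S = 111.9): V_d = e^(−0.01)·[0.4959·0.0000 + 0.5041·0.0000] = 0.0000
Node 0 (S = 130): V_0 = e^(−0.01)·[0.4959·18.4039 + 0.5041·0.0000] = 9.0365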